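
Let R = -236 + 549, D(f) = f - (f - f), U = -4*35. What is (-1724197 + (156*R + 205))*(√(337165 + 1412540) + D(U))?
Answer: 234522960 - 1675164*√1749705 ≈ -1.9813e+9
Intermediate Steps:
U = -140
D(f) = f (D(f) = f - 1*0 = f + 0 = f)
R = 313
(-1724197 + (156*R + 205))*(√(337165 + 1412540) + D(U)) = (-1724197 + (156*313 + 205))*(√(337165 + 1412540) - 140) = (-1724197 + (48828 + 205))*(√1749705 - 140) = (-1724197 + 49033)*(-140 + √1749705) = -1675164*(-140 + √1749705) = 234522960 - 1675164*√1749705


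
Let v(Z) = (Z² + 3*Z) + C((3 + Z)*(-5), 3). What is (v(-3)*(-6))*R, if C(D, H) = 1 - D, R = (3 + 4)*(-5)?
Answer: 210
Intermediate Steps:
R = -35 (R = 7*(-5) = -35)
v(Z) = 16 + Z² + 8*Z (v(Z) = (Z² + 3*Z) + (1 - (3 + Z)*(-5)) = (Z² + 3*Z) + (1 - (-15 - 5*Z)) = (Z² + 3*Z) + (1 + (15 + 5*Z)) = (Z² + 3*Z) + (16 + 5*Z) = 16 + Z² + 8*Z)
(v(-3)*(-6))*R = ((16 + (-3)² + 8*(-3))*(-6))*(-35) = ((16 + 9 - 24)*(-6))*(-35) = (1*(-6))*(-35) = -6*(-35) = 210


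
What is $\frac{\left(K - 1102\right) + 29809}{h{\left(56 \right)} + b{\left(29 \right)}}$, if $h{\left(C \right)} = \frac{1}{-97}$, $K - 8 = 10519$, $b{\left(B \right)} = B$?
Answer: $\frac{1902849}{1406} \approx 1353.4$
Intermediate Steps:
$K = 10527$ ($K = 8 + 10519 = 10527$)
$h{\left(C \right)} = - \frac{1}{97}$
$\frac{\left(K - 1102\right) + 29809}{h{\left(56 \right)} + b{\left(29 \right)}} = \frac{\left(10527 - 1102\right) + 29809}{- \frac{1}{97} + 29} = \frac{9425 + 29809}{\frac{2812}{97}} = 39234 \cdot \frac{97}{2812} = \frac{1902849}{1406}$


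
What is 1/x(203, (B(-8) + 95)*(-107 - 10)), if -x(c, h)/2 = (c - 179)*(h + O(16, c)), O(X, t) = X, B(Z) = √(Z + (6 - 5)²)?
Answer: -I/(-532752*I + 5616*√7) ≈ 1.8756e-6 - 5.231e-8*I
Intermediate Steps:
B(Z) = √(1 + Z) (B(Z) = √(Z + 1²) = √(Z + 1) = √(1 + Z))
x(c, h) = -2*(-179 + c)*(16 + h) (x(c, h) = -2*(c - 179)*(h + 16) = -2*(-179 + c)*(16 + h))
1/x(203, (B(-8) + 95)*(-107 - 10)) = 1/(5728 - 32*203 + 358*((√(1 - 8) + 95)*(-107 - 10)) - 2*203*(√(1 - 8) + 95)*(-107 - 10)) = 1/(5728 - 6496 + 358*((√(-7) + 95)*(-117)) - 2*203*(√(-7) + 95)*(-117)) = 1/(5728 - 6496 + 358*((I*√7 + 95)*(-117)) - 2*203*(I*√7 + 95)*(-117)) = 1/(5728 - 6496 + 358*((95 + I*√7)*(-117)) - 2*203*(95 + I*√7)*(-117)) = 1/(5728 - 6496 + 358*(-11115 - 117*I*√7) - 2*203*(-11115 - 117*I*√7)) = 1/(5728 - 6496 + (-3979170 - 41886*I*√7) + (4512690 + 47502*I*√7)) = 1/(532752 + 5616*I*√7)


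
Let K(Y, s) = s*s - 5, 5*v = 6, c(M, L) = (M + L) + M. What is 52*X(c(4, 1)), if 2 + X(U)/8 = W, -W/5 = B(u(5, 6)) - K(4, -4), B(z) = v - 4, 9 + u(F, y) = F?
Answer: 27872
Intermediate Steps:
c(M, L) = L + 2*M (c(M, L) = (L + M) + M = L + 2*M)
u(F, y) = -9 + F
v = 6/5 (v = (⅕)*6 = 6/5 ≈ 1.2000)
K(Y, s) = -5 + s² (K(Y, s) = s² - 5 = -5 + s²)
B(z) = -14/5 (B(z) = 6/5 - 4 = -14/5)
W = 69 (W = -5*(-14/5 - (-5 + (-4)²)) = -5*(-14/5 - (-5 + 16)) = -5*(-14/5 - 1*11) = -5*(-14/5 - 11) = -5*(-69/5) = 69)
X(U) = 536 (X(U) = -16 + 8*69 = -16 + 552 = 536)
52*X(c(4, 1)) = 52*536 = 27872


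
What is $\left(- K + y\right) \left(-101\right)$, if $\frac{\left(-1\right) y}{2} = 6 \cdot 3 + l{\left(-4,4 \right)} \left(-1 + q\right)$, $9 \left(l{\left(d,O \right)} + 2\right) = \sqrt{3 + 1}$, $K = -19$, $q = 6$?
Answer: $- \frac{707}{9} \approx -78.556$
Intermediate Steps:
$l{\left(d,O \right)} = - \frac{16}{9}$ ($l{\left(d,O \right)} = -2 + \frac{\sqrt{3 + 1}}{9} = -2 + \frac{\sqrt{4}}{9} = -2 + \frac{1}{9} \cdot 2 = -2 + \frac{2}{9} = - \frac{16}{9}$)
$y = - \frac{164}{9}$ ($y = - 2 \left(6 \cdot 3 - \frac{16 \left(-1 + 6\right)}{9}\right) = - 2 \left(18 - \frac{80}{9}\right) = \left(-2\right) \frac{82}{9} = - \frac{164}{9} \approx -18.222$)
$\left(- K + y\right) \left(-101\right) = \left(\left(-1\right) \left(-19\right) - \frac{164}{9}\right) \left(-101\right) = \left(19 - \frac{164}{9}\right) \left(-101\right) = \frac{7}{9} \left(-101\right) = - \frac{707}{9}$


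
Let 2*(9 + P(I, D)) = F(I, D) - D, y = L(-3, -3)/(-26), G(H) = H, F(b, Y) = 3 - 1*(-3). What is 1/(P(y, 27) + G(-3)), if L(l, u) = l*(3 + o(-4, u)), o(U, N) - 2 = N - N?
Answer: -2/45 ≈ -0.044444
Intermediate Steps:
o(U, N) = 2 (o(U, N) = 2 + (N - N) = 2 + 0 = 2)
F(b, Y) = 6 (F(b, Y) = 3 + 3 = 6)
L(l, u) = 5*l (L(l, u) = l*(3 + 2) = l*5 = 5*l)
y = 15/26 (y = (5*(-3))/(-26) = -15*(-1/26) = 15/26 ≈ 0.57692)
P(I, D) = -6 - D/2 (P(I, D) = -9 + (6 - D)/2 = -9 + (3 - D/2) = -6 - D/2)
1/(P(y, 27) + G(-3)) = 1/((-6 - ½*27) - 3) = 1/((-6 - 27/2) - 3) = 1/(-39/2 - 3) = 1/(-45/2) = -2/45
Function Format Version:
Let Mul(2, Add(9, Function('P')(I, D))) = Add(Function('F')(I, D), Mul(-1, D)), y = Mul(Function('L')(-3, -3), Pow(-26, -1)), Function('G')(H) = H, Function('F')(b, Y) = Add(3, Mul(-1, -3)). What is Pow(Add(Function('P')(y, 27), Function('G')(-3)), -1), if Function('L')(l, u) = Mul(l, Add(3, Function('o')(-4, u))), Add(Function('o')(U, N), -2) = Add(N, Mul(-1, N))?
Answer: Rational(-2, 45) ≈ -0.044444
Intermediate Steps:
Function('o')(U, N) = 2 (Function('o')(U, N) = Add(2, Add(N, Mul(-1, N))) = Add(2, 0) = 2)
Function('F')(b, Y) = 6 (Function('F')(b, Y) = Add(3, 3) = 6)
Function('L')(l, u) = Mul(5, l) (Function('L')(l, u) = Mul(l, Add(3, 2)) = Mul(l, 5) = Mul(5, l))
y = Rational(15, 26) (y = Mul(Mul(5, -3), Pow(-26, -1)) = Mul(-15, Rational(-1, 26)) = Rational(15, 26) ≈ 0.57692)
Function('P')(I, D) = Add(-6, Mul(Rational(-1, 2), D)) (Function('P')(I, D) = Add(-9, Mul(Rational(1, 2), Add(6, Mul(-1, D)))) = Add(-9, Add(3, Mul(Rational(-1, 2), D))) = Add(-6, Mul(Rational(-1, 2), D)))
Pow(Add(Function('P')(y, 27), Function('G')(-3)), -1) = Pow(Add(Add(-6, Mul(Rational(-1, 2), 27)), -3), -1) = Pow(Add(Add(-6, Rational(-27, 2)), -3), -1) = Pow(Add(Rational(-39, 2), -3), -1) = Pow(Rational(-45, 2), -1) = Rational(-2, 45)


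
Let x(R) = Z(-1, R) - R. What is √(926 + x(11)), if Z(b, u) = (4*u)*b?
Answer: √871 ≈ 29.513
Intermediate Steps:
Z(b, u) = 4*b*u
x(R) = -5*R (x(R) = 4*(-1)*R - R = -4*R - R = -5*R)
√(926 + x(11)) = √(926 - 5*11) = √(926 - 55) = √871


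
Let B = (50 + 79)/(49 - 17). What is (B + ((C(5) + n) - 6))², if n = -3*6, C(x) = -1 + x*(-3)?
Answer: 1324801/1024 ≈ 1293.8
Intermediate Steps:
C(x) = -1 - 3*x
n = -18
B = 129/32 ≈ 4.0313
(B + ((C(5) + n) - 6))² = (129/32 + (((-1 - 3*5) - 18) - 6))² = (129/32 + (((-1 - 15) - 18) - 6))² = (129/32 + ((-16 - 18) - 6))² = (129/32 + (-34 - 6))² = (129/32 - 40)² = (-1151/32)² = 1324801/1024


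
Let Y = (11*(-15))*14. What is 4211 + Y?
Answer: 1901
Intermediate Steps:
Y = -2310 (Y = -165*14 = -2310)
4211 + Y = 4211 - 2310 = 1901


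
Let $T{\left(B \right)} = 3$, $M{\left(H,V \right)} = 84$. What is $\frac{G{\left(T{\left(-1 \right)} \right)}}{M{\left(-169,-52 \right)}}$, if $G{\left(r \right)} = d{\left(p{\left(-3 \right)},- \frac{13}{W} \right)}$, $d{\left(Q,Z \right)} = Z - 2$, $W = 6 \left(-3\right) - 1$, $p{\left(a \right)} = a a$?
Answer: $- \frac{25}{1596} \approx -0.015664$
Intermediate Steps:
$p{\left(a \right)} = a^{2}$
$W = -19$ ($W = -18 - 1 = -19$)
$d{\left(Q,Z \right)} = -2 + Z$ ($d{\left(Q,Z \right)} = Z - 2 = -2 + Z$)
$G{\left(r \right)} = - \frac{25}{19}$ ($G{\left(r \right)} = -2 - \frac{13}{-19} = -2 - - \frac{13}{19} = -2 + \frac{13}{19} = - \frac{25}{19}$)
$\frac{G{\left(T{\left(-1 \right)} \right)}}{M{\left(-169,-52 \right)}} = - \frac{25}{19 \cdot 84} = \left(- \frac{25}{19}\right) \frac{1}{84} = - \frac{25}{1596}$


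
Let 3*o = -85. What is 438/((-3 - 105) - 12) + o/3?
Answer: -2357/180 ≈ -13.094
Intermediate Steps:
o = -85/3 (o = (⅓)*(-85) = -85/3 ≈ -28.333)
438/((-3 - 105) - 12) + o/3 = 438/((-3 - 105) - 12) - 85/3/3 = 438/(-108 - 12) - 85/3*⅓ = 438/(-120) - 85/9 = 438*(-1/120) - 85/9 = -73/20 - 85/9 = -2357/180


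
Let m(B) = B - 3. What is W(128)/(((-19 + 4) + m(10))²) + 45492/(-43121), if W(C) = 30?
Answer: -808929/1379872 ≈ -0.58624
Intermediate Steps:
m(B) = -3 + B
W(128)/(((-19 + 4) + m(10))²) + 45492/(-43121) = 30/(((-19 + 4) + (-3 + 10))²) + 45492/(-43121) = 30/((-15 + 7)²) + 45492*(-1/43121) = 30/((-8)²) - 45492/43121 = 30/64 - 45492/43121 = 30*(1/64) - 45492/43121 = 15/32 - 45492/43121 = -808929/1379872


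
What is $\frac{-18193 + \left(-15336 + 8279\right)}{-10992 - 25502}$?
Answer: $\frac{12625}{18247} \approx 0.69189$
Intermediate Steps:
$\frac{-18193 + \left(-15336 + 8279\right)}{-10992 - 25502} = \frac{-18193 - 7057}{-36494} = \left(-25250\right) \left(- \frac{1}{36494}\right) = \frac{12625}{18247}$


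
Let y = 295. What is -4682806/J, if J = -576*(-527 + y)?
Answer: -2341403/66816 ≈ -35.043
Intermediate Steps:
J = 133632 (J = -576*(-527 + 295) = -576*(-232) = 133632)
-4682806/J = -4682806/133632 = -4682806*1/133632 = -2341403/66816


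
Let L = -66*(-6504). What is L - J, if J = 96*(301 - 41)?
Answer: 404304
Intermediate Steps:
L = 429264
J = 24960 (J = 96*260 = 24960)
L - J = 429264 - 1*24960 = 429264 - 24960 = 404304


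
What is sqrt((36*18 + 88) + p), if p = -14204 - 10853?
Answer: 11*I*sqrt(201) ≈ 155.95*I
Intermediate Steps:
p = -25057
sqrt((36*18 + 88) + p) = sqrt((36*18 + 88) - 25057) = sqrt((648 + 88) - 25057) = sqrt(736 - 25057) = sqrt(-24321) = 11*I*sqrt(201)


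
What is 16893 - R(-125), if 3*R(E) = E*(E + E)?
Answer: 19429/3 ≈ 6476.3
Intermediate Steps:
R(E) = 2*E²/3 (R(E) = (E*(E + E))/3 = (E*(2*E))/3 = (2*E²)/3 = 2*E²/3)
16893 - R(-125) = 16893 - 2*(-125)²/3 = 16893 - 2*15625/3 = 16893 - 1*31250/3 = 16893 - 31250/3 = 19429/3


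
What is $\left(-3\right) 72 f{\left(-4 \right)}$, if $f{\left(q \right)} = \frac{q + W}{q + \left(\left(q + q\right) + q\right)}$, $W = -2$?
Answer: $-81$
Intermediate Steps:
$f{\left(q \right)} = \frac{-2 + q}{4 q}$ ($f{\left(q \right)} = \frac{q - 2}{q + \left(\left(q + q\right) + q\right)} = \frac{-2 + q}{q + \left(2 q + q\right)} = \frac{-2 + q}{q + 3 q} = \frac{-2 + q}{4 q}$)
$\left(-3\right) 72 f{\left(-4 \right)} = \left(-3\right) 72 \frac{-2 - 4}{4 \left(-4\right)} = - 216 \cdot \frac{1}{4} \left(- \frac{1}{4}\right) \left(-6\right) = \left(-216\right) \frac{3}{8} = -81$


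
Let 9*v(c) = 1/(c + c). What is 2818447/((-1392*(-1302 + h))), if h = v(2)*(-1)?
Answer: 8455341/5437268 ≈ 1.5551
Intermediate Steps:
v(c) = 1/(18*c) (v(c) = 1/(9*(c + c)) = 1/(9*((2*c))) = (1/(2*c))/9 = 1/(18*c))
h = -1/36 (h = ((1/18)/2)*(-1) = ((1/18)*(½))*(-1) = (1/36)*(-1) = -1/36 ≈ -0.027778)
2818447/((-1392*(-1302 + h))) = 2818447/((-1392*(-1302 - 1/36))) = 2818447/((-1392*(-46873/36))) = 2818447/(5437268/3) = 2818447*(3/5437268) = 8455341/5437268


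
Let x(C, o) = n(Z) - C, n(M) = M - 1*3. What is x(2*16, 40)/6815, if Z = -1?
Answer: -36/6815 ≈ -0.0052825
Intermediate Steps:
n(M) = -3 + M (n(M) = M - 3 = -3 + M)
x(C, o) = -4 - C (x(C, o) = (-3 - 1) - C = -4 - C)
x(2*16, 40)/6815 = (-4 - 2*16)/6815 = (-4 - 1*32)*(1/6815) = (-4 - 32)*(1/6815) = -36*1/6815 = -36/6815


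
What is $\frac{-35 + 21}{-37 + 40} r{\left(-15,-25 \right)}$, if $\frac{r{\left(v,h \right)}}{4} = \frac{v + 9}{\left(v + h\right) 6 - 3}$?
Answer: $- \frac{112}{243} \approx -0.46091$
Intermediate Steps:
$r{\left(v,h \right)} = \frac{4 \left(9 + v\right)}{-3 + 6 h + 6 v}$ ($r{\left(v,h \right)} = 4 \frac{v + 9}{\left(v + h\right) 6 - 3} = 4 \frac{9 + v}{\left(h + v\right) 6 - 3} = 4 \frac{9 + v}{\left(6 h + 6 v\right) - 3} = 4 \frac{9 + v}{-3 + 6 h + 6 v} = \frac{4 \left(9 + v\right)}{-3 + 6 h + 6 v}$)
$\frac{-35 + 21}{-37 + 40} r{\left(-15,-25 \right)} = \frac{-35 + 21}{-37 + 40} \frac{4 \left(9 - 15\right)}{3 \left(-1 + 2 \left(-25\right) + 2 \left(-15\right)\right)} = - \frac{14}{3} \cdot \frac{4}{3} \frac{1}{-1 - 50 - 30} \left(-6\right) = \left(-14\right) \frac{1}{3} \cdot \frac{4}{3} \frac{1}{-81} \left(-6\right) = - \frac{14 \cdot \frac{4}{3} \left(- \frac{1}{81}\right) \left(-6\right)}{3} = \left(- \frac{14}{3}\right) \frac{8}{81} = - \frac{112}{243}$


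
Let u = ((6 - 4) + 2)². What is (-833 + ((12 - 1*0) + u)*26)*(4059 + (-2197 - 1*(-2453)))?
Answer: -453075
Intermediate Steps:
u = 16 (u = (2 + 2)² = 4² = 16)
(-833 + ((12 - 1*0) + u)*26)*(4059 + (-2197 - 1*(-2453))) = (-833 + ((12 - 1*0) + 16)*26)*(4059 + (-2197 - 1*(-2453))) = (-833 + ((12 + 0) + 16)*26)*(4059 + (-2197 + 2453)) = (-833 + (12 + 16)*26)*(4059 + 256) = (-833 + 28*26)*4315 = (-833 + 728)*4315 = -105*4315 = -453075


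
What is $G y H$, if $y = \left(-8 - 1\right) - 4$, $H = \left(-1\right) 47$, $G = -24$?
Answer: $-14664$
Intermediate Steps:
$H = -47$
$y = -13$ ($y = -9 - 4 = -13$)
$G y H = \left(-24\right) \left(-13\right) \left(-47\right) = 312 \left(-47\right) = -14664$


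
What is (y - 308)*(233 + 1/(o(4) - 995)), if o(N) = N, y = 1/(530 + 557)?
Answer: -77304835090/1077217 ≈ -71764.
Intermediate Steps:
y = 1/1087 ≈ 0.00091996
(y - 308)*(233 + 1/(o(4) - 995)) = (1/1087 - 308)*(233 + 1/(4 - 995)) = -334795*(233 + 1/(-991))/1087 = -334795*(233 - 1/991)/1087 = -334795/1087*230902/991 = -77304835090/1077217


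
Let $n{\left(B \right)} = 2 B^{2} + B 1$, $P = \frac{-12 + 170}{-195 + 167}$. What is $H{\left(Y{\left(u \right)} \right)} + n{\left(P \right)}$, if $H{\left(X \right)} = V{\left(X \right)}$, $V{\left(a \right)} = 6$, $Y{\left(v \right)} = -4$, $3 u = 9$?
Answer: $\frac{3138}{49} \approx 64.041$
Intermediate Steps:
$u = 3$ ($u = \frac{1}{3} \cdot 9 = 3$)
$H{\left(X \right)} = 6$
$P = - \frac{79}{14}$ ($P = \frac{158}{-28} = 158 \left(- \frac{1}{28}\right) = - \frac{79}{14} \approx -5.6429$)
$n{\left(B \right)} = B + 2 B^{2}$ ($n{\left(B \right)} = 2 B^{2} + B = B + 2 B^{2}$)
$H{\left(Y{\left(u \right)} \right)} + n{\left(P \right)} = 6 - \frac{79 \left(1 + 2 \left(- \frac{79}{14}\right)\right)}{14} = 6 - \frac{79 \left(1 - \frac{79}{7}\right)}{14} = 6 - - \frac{2844}{49} = 6 + \frac{2844}{49} = \frac{3138}{49}$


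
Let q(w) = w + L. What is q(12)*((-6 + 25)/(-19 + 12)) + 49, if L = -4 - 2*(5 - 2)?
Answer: 305/7 ≈ 43.571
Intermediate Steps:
L = -10 (L = -4 - 2*3 = -4 - 6 = -10)
q(w) = -10 + w (q(w) = w - 10 = -10 + w)
q(12)*((-6 + 25)/(-19 + 12)) + 49 = (-10 + 12)*((-6 + 25)/(-19 + 12)) + 49 = 2*(19/(-7)) + 49 = 2*(19*(-1/7)) + 49 = 2*(-19/7) + 49 = -38/7 + 49 = 305/7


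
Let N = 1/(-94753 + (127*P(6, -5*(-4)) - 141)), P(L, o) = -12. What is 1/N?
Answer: -96418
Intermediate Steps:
N = -1/96418 (N = 1/(-94753 + (127*(-12) - 141)) = 1/(-94753 + (-1524 - 141)) = 1/(-94753 - 1665) = 1/(-96418) = -1/96418 ≈ -1.0371e-5)
1/N = 1/(-1/96418) = -96418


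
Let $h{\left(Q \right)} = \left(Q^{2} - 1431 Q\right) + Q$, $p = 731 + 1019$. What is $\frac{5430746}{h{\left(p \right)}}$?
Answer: $\frac{2715373}{280000} \approx 9.6978$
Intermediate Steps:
$p = 1750$
$h{\left(Q \right)} = Q^{2} - 1430 Q$
$\frac{5430746}{h{\left(p \right)}} = \frac{5430746}{1750 \left(-1430 + 1750\right)} = \frac{5430746}{1750 \cdot 320} = \frac{5430746}{560000} = 5430746 \cdot \frac{1}{560000} = \frac{2715373}{280000}$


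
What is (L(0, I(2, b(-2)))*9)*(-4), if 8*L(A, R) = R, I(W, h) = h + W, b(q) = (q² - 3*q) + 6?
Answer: -81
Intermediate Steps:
b(q) = 6 + q² - 3*q
I(W, h) = W + h
L(A, R) = R/8
(L(0, I(2, b(-2)))*9)*(-4) = (((2 + (6 + (-2)² - 3*(-2)))/8)*9)*(-4) = (((2 + (6 + 4 + 6))/8)*9)*(-4) = (((2 + 16)/8)*9)*(-4) = (((⅛)*18)*9)*(-4) = ((9/4)*9)*(-4) = (81/4)*(-4) = -81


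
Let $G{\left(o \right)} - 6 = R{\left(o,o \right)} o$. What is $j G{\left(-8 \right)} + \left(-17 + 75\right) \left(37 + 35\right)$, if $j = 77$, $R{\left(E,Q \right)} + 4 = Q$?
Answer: $12030$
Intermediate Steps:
$R{\left(E,Q \right)} = -4 + Q$
$G{\left(o \right)} = 6 + o \left(-4 + o\right)$ ($G{\left(o \right)} = 6 + \left(-4 + o\right) o = 6 + o \left(-4 + o\right)$)
$j G{\left(-8 \right)} + \left(-17 + 75\right) \left(37 + 35\right) = 77 \left(6 - 8 \left(-4 - 8\right)\right) + \left(-17 + 75\right) \left(37 + 35\right) = 77 \left(6 - -96\right) + 58 \cdot 72 = 77 \left(6 + 96\right) + 4176 = 77 \cdot 102 + 4176 = 7854 + 4176 = 12030$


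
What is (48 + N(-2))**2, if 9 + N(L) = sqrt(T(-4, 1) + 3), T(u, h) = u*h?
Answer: (39 + I)**2 ≈ 1520.0 + 78.0*I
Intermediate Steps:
T(u, h) = h*u
N(L) = -9 + I (N(L) = -9 + sqrt(1*(-4) + 3) = -9 + sqrt(-4 + 3) = -9 + sqrt(-1) = -9 + I)
(48 + N(-2))**2 = (48 + (-9 + I))**2 = (39 + I)**2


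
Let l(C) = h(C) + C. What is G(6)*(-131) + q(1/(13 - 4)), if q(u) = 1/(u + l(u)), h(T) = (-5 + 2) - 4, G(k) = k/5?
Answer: -47991/305 ≈ -157.35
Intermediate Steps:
G(k) = k/5 (G(k) = k*(⅕) = k/5)
h(T) = -7 (h(T) = -3 - 4 = -7)
l(C) = -7 + C
q(u) = 1/(-7 + 2*u) (q(u) = 1/(u + (-7 + u)) = 1/(-7 + 2*u))
G(6)*(-131) + q(1/(13 - 4)) = ((⅕)*6)*(-131) + 1/(-7 + 2/(13 - 4)) = (6/5)*(-131) + 1/(-7 + 2/9) = -786/5 + 1/(-7 + 2*(⅑)) = -786/5 + 1/(-7 + 2/9) = -786/5 + 1/(-61/9) = -786/5 - 9/61 = -47991/305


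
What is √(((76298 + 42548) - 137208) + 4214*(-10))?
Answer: 13*I*√358 ≈ 245.97*I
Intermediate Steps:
√(((76298 + 42548) - 137208) + 4214*(-10)) = √((118846 - 137208) - 42140) = √(-18362 - 42140) = √(-60502) = 13*I*√358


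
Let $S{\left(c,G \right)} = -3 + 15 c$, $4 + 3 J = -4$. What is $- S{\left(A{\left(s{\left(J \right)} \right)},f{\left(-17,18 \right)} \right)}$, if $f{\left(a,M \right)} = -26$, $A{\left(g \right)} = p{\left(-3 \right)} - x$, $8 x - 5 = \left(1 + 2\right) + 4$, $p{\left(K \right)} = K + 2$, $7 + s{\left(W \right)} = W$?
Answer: $\frac{81}{2} \approx 40.5$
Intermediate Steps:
$J = - \frac{8}{3}$ ($J = - \frac{4}{3} + \frac{1}{3} \left(-4\right) = - \frac{4}{3} - \frac{4}{3} = - \frac{8}{3} \approx -2.6667$)
$s{\left(W \right)} = -7 + W$
$p{\left(K \right)} = 2 + K$
$x = \frac{3}{2}$ ($x = \frac{5}{8} + \frac{\left(1 + 2\right) + 4}{8} = \frac{5}{8} + \frac{3 + 4}{8} = \frac{5}{8} + \frac{1}{8} \cdot 7 = \frac{5}{8} + \frac{7}{8} = \frac{3}{2} \approx 1.5$)
$A{\left(g \right)} = - \frac{5}{2}$ ($A{\left(g \right)} = \left(2 - 3\right) - \frac{3}{2} = -1 - \frac{3}{2} = - \frac{5}{2}$)
$- S{\left(A{\left(s{\left(J \right)} \right)},f{\left(-17,18 \right)} \right)} = - (-3 + 15 \left(- \frac{5}{2}\right)) = - (-3 - \frac{75}{2}) = \left(-1\right) \left(- \frac{81}{2}\right) = \frac{81}{2}$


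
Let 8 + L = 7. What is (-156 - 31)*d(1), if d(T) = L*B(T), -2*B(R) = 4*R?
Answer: -374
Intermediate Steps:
B(R) = -2*R
L = -1 (L = -8 + 7 = -1)
d(T) = 2*T (d(T) = -(-2)*T = 2*T)
(-156 - 31)*d(1) = (-156 - 31)*(2*1) = -187*2 = -374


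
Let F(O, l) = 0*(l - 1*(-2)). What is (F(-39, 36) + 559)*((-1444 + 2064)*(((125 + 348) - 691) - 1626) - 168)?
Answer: -639187432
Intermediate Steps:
F(O, l) = 0 (F(O, l) = 0*(l + 2) = 0*(2 + l) = 0)
(F(-39, 36) + 559)*((-1444 + 2064)*(((125 + 348) - 691) - 1626) - 168) = (0 + 559)*((-1444 + 2064)*(((125 + 348) - 691) - 1626) - 168) = 559*(620*((473 - 691) - 1626) - 168) = 559*(620*(-218 - 1626) - 168) = 559*(620*(-1844) - 168) = 559*(-1143280 - 168) = 559*(-1143448) = -639187432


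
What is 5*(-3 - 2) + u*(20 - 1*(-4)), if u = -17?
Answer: -433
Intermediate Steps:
5*(-3 - 2) + u*(20 - 1*(-4)) = 5*(-3 - 2) - 17*(20 - 1*(-4)) = 5*(-5) - 17*(20 + 4) = -25 - 17*24 = -25 - 408 = -433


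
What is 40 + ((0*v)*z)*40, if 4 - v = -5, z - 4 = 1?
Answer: 40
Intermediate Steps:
z = 5 (z = 4 + 1 = 5)
v = 9 (v = 4 - 1*(-5) = 4 + 5 = 9)
40 + ((0*v)*z)*40 = 40 + ((0*9)*5)*40 = 40 + (0*5)*40 = 40 + 0*40 = 40 + 0 = 40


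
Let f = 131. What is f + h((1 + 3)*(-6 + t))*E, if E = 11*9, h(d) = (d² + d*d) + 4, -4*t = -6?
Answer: 64679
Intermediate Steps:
t = 3/2 (t = -¼*(-6) = 3/2 ≈ 1.5000)
h(d) = 4 + 2*d² (h(d) = (d² + d²) + 4 = 2*d² + 4 = 4 + 2*d²)
E = 99
f + h((1 + 3)*(-6 + t))*E = 131 + (4 + 2*((1 + 3)*(-6 + 3/2))²)*99 = 131 + (4 + 2*(4*(-9/2))²)*99 = 131 + (4 + 2*(-18)²)*99 = 131 + (4 + 2*324)*99 = 131 + (4 + 648)*99 = 131 + 652*99 = 131 + 64548 = 64679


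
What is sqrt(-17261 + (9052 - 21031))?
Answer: 2*I*sqrt(7310) ≈ 171.0*I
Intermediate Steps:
sqrt(-17261 + (9052 - 21031)) = sqrt(-17261 - 11979) = sqrt(-29240) = 2*I*sqrt(7310)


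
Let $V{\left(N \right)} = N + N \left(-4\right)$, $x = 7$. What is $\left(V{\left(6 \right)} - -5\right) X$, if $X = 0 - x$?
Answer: $91$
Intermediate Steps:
$V{\left(N \right)} = - 3 N$ ($V{\left(N \right)} = N - 4 N = - 3 N$)
$X = -7$ ($X = 0 - 7 = -7$)
$\left(V{\left(6 \right)} - -5\right) X = \left(\left(-3\right) 6 - -5\right) \left(-7\right) = \left(-18 + 5\right) \left(-7\right) = \left(-13\right) \left(-7\right) = 91$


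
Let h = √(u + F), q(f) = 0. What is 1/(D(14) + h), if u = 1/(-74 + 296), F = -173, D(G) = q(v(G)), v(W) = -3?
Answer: -I*√8525910/38405 ≈ -0.07603*I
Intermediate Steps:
D(G) = 0
u = 1/222 ≈ 0.0045045
h = I*√8525910/222 (h = √(1/222 - 173) = √(-38405/222) = I*√8525910/222 ≈ 13.153*I)
1/(D(14) + h) = 1/(0 + I*√8525910/222) = 1/(I*√8525910/222) = -I*√8525910/38405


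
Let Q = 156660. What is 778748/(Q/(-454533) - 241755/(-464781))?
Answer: 18279664486499356/4119225995 ≈ 4.4376e+6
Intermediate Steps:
778748/(Q/(-454533) - 241755/(-464781)) = 778748/(156660/(-454533) - 241755/(-464781)) = 778748/(156660*(-1/454533) - 241755*(-1/464781)) = 778748/(-52220/151511 + 80585/154927) = 778748/(4119225995/23473144697) = 778748*(23473144697/4119225995) = 18279664486499356/4119225995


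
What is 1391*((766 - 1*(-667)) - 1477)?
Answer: -61204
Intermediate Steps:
1391*((766 - 1*(-667)) - 1477) = 1391*((766 + 667) - 1477) = 1391*(1433 - 1477) = 1391*(-44) = -61204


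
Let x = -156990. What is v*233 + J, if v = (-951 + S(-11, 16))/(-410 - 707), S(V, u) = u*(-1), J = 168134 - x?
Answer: 363388819/1117 ≈ 3.2533e+5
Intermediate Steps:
J = 325124 (J = 168134 - 1*(-156990) = 168134 + 156990 = 325124)
S(V, u) = -u
v = 967/1117 (v = (-951 - 1*16)/(-410 - 707) = (-951 - 16)/(-1117) = -967*(-1/1117) = 967/1117 ≈ 0.86571)
v*233 + J = (967/1117)*233 + 325124 = 225311/1117 + 325124 = 363388819/1117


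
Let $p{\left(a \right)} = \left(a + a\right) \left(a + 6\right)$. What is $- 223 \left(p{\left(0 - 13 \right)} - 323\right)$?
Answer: $31443$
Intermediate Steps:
$p{\left(a \right)} = 2 a \left(6 + a\right)$
$- 223 \left(p{\left(0 - 13 \right)} - 323\right) = - 223 \left(2 \left(0 - 13\right) \left(6 + \left(0 - 13\right)\right) - 323\right) = - 223 \left(2 \left(-13\right) \left(6 - 13\right) - 323\right) = - 223 \left(2 \left(-13\right) \left(-7\right) - 323\right) = - 223 \left(182 - 323\right) = \left(-223\right) \left(-141\right) = 31443$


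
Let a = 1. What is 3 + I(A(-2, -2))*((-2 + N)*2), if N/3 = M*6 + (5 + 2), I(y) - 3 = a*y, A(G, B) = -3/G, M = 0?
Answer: 174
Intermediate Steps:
I(y) = 3 + y (I(y) = 3 + 1*y = 3 + y)
N = 21 (N = 3*(0*6 + (5 + 2)) = 3*(0 + 7) = 3*7 = 21)
3 + I(A(-2, -2))*((-2 + N)*2) = 3 + (3 - 3/(-2))*((-2 + 21)*2) = 3 + (3 - 3*(-½))*(19*2) = 3 + (3 + 3/2)*38 = 3 + (9/2)*38 = 3 + 171 = 174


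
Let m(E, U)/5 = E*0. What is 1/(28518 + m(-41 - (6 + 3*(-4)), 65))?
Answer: 1/28518 ≈ 3.5066e-5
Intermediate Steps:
m(E, U) = 0 (m(E, U) = 5*(E*0) = 5*0 = 0)
1/(28518 + m(-41 - (6 + 3*(-4)), 65)) = 1/(28518 + 0) = 1/28518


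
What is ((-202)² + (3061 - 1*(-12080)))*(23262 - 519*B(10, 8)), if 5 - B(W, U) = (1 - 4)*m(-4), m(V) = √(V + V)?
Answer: 1156215315 - 174212730*I*√2 ≈ 1.1562e+9 - 2.4637e+8*I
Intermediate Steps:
m(V) = √2*√V (m(V) = √(2*V) = √2*√V)
B(W, U) = 5 + 6*I*√2 (B(W, U) = 5 - (1 - 4)*√2*√(-4) = 5 - (-3)*√2*(2*I) = 5 - (-3)*2*I*√2 = 5 - (-6)*I*√2 = 5 + 6*I*√2)
((-202)² + (3061 - 1*(-12080)))*(23262 - 519*B(10, 8)) = ((-202)² + (3061 - 1*(-12080)))*(23262 - 519*(5 + 6*I*√2)) = (40804 + (3061 + 12080))*(23262 + (-2595 - 3114*I*√2)) = (40804 + 15141)*(20667 - 3114*I*√2) = 55945*(20667 - 3114*I*√2) = 1156215315 - 174212730*I*√2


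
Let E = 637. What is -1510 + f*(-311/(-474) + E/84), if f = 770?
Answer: 2291495/474 ≈ 4834.4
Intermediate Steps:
-1510 + f*(-311/(-474) + E/84) = -1510 + 770*(-311/(-474) + 637/84) = -1510 + 770*(-311*(-1/474) + 637*(1/84)) = -1510 + 770*(311/474 + 91/12) = -1510 + 770*(7811/948) = -1510 + 3007235/474 = 2291495/474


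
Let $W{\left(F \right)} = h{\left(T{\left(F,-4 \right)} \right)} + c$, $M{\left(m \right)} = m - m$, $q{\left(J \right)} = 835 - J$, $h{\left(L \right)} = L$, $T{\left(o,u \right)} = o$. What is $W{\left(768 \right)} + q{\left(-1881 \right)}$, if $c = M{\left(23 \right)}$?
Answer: $3484$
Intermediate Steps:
$M{\left(m \right)} = 0$
$c = 0$
$W{\left(F \right)} = F$ ($W{\left(F \right)} = F + 0 = F$)
$W{\left(768 \right)} + q{\left(-1881 \right)} = 768 + \left(835 - -1881\right) = 768 + \left(835 + 1881\right) = 768 + 2716 = 3484$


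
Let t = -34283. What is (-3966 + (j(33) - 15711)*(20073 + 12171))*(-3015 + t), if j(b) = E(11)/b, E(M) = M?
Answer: 18894372427196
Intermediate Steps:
j(b) = 11/b
(-3966 + (j(33) - 15711)*(20073 + 12171))*(-3015 + t) = (-3966 + (11/33 - 15711)*(20073 + 12171))*(-3015 - 34283) = (-3966 + (11*(1/33) - 15711)*32244)*(-37298) = (-3966 + (1/3 - 15711)*32244)*(-37298) = (-3966 - 47132/3*32244)*(-37298) = (-3966 - 506574736)*(-37298) = -506578702*(-37298) = 18894372427196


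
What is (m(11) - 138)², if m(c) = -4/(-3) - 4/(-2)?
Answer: 163216/9 ≈ 18135.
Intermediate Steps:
m(c) = 10/3 (m(c) = -4*(-⅓) - 4*(-½) = 4/3 + 2 = 10/3)
(m(11) - 138)² = (10/3 - 138)² = (-404/3)² = 163216/9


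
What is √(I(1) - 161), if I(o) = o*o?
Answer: 4*I*√10 ≈ 12.649*I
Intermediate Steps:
I(o) = o²
√(I(1) - 161) = √(1² - 161) = √(1 - 161) = √(-160) = 4*I*√10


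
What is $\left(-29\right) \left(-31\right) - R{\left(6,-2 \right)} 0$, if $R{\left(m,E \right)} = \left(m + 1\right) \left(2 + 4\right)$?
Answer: $0$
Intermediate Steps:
$R{\left(m,E \right)} = 6 + 6 m$ ($R{\left(m,E \right)} = \left(1 + m\right) 6 = 6 + 6 m$)
$\left(-29\right) \left(-31\right) - R{\left(6,-2 \right)} 0 = \left(-29\right) \left(-31\right) - (6 + 6 \cdot 6) 0 = 899 - (6 + 36) 0 = 899 \left(-1\right) 42 \cdot 0 = 899 \left(\left(-42\right) 0\right) = 899 \cdot 0 = 0$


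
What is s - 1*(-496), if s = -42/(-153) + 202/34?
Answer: 25613/51 ≈ 502.22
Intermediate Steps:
s = 317/51 (s = -42*(-1/153) + 202*(1/34) = 14/51 + 101/17 = 317/51 ≈ 6.2157)
s - 1*(-496) = 317/51 - 1*(-496) = 317/51 + 496 = 25613/51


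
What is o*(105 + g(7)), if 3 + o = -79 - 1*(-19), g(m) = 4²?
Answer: -7623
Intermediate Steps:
g(m) = 16
o = -63 (o = -3 + (-79 - 1*(-19)) = -3 + (-79 + 19) = -3 - 60 = -63)
o*(105 + g(7)) = -63*(105 + 16) = -63*121 = -7623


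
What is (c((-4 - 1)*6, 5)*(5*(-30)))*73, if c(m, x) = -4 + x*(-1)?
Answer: 98550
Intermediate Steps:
c(m, x) = -4 - x
(c((-4 - 1)*6, 5)*(5*(-30)))*73 = ((-4 - 1*5)*(5*(-30)))*73 = ((-4 - 5)*(-150))*73 = -9*(-150)*73 = 1350*73 = 98550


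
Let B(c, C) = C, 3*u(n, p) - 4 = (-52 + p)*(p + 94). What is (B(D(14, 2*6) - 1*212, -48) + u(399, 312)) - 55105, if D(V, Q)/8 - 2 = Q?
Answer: -19965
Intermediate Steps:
D(V, Q) = 16 + 8*Q
u(n, p) = 4/3 + (-52 + p)*(94 + p)/3 (u(n, p) = 4/3 + ((-52 + p)*(p + 94))/3 = 4/3 + ((-52 + p)*(94 + p))/3 = 4/3 + (-52 + p)*(94 + p)/3)
(B(D(14, 2*6) - 1*212, -48) + u(399, 312)) - 55105 = (-48 + (-1628 + 14*312 + (1/3)*312**2)) - 55105 = (-48 + (-1628 + 4368 + (1/3)*97344)) - 55105 = (-48 + (-1628 + 4368 + 32448)) - 55105 = (-48 + 35188) - 55105 = 35140 - 55105 = -19965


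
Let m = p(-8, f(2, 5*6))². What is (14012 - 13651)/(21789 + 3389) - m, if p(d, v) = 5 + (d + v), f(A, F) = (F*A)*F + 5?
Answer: -81758101951/25178 ≈ -3.2472e+6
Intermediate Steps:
f(A, F) = 5 + A*F² (f(A, F) = (A*F)*F + 5 = A*F² + 5 = 5 + A*F²)
p(d, v) = 5 + d + v
m = 3247204 (m = (5 - 8 + (5 + 2*(5*6)²))² = (5 - 8 + (5 + 2*30²))² = (5 - 8 + (5 + 2*900))² = (5 - 8 + (5 + 1800))² = (5 - 8 + 1805)² = 1802² = 3247204)
(14012 - 13651)/(21789 + 3389) - m = (14012 - 13651)/(21789 + 3389) - 1*3247204 = 361/25178 - 3247204 = -81758101951/25178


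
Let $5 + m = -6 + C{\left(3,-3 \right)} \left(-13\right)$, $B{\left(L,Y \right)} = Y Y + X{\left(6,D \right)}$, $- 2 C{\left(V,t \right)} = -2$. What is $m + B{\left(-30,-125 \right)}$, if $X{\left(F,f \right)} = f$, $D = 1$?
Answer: $15602$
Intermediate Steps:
$C{\left(V,t \right)} = 1$ ($C{\left(V,t \right)} = \left(- \frac{1}{2}\right) \left(-2\right) = 1$)
$B{\left(L,Y \right)} = 1 + Y^{2}$ ($B{\left(L,Y \right)} = Y Y + 1 = Y^{2} + 1 = 1 + Y^{2}$)
$m = -24$ ($m = -5 + \left(-6 + 1 \left(-13\right)\right) = -5 - 19 = -24$)
$m + B{\left(-30,-125 \right)} = -24 + \left(1 + \left(-125\right)^{2}\right) = -24 + \left(1 + 15625\right) = -24 + 15626 = 15602$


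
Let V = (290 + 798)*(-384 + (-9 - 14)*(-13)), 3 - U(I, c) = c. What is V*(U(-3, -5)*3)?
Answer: -2219520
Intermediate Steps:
U(I, c) = 3 - c
V = -92480 (V = 1088*(-384 - 23*(-13)) = 1088*(-384 + 299) = 1088*(-85) = -92480)
V*(U(-3, -5)*3) = -92480*(3 - 1*(-5))*3 = -92480*(3 + 5)*3 = -739840*3 = -92480*24 = -2219520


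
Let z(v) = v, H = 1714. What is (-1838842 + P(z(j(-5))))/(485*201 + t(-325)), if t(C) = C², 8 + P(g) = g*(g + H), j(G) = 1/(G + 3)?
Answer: -7358827/812440 ≈ -9.0577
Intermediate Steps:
j(G) = 1/(3 + G)
P(g) = -8 + g*(1714 + g) (P(g) = -8 + g*(g + 1714) = -8 + g*(1714 + g))
(-1838842 + P(z(j(-5))))/(485*201 + t(-325)) = (-1838842 + (-8 + (1/(3 - 5))² + 1714/(3 - 5)))/(485*201 + (-325)²) = (-1838842 + (-8 + (1/(-2))² + 1714/(-2)))/(97485 + 105625) = (-1838842 + (-8 + (-½)² + 1714*(-½)))/203110 = (-1838842 + (-8 + ¼ - 857))*(1/203110) = (-1838842 - 3459/4)*(1/203110) = -7358827/4*1/203110 = -7358827/812440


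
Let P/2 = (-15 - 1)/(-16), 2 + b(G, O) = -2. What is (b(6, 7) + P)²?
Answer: 4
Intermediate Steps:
b(G, O) = -4 (b(G, O) = -2 - 2 = -4)
P = 2 (P = 2*((-15 - 1)/(-16)) = 2*(-16*(-1/16)) = 2*1 = 2)
(b(6, 7) + P)² = (-4 + 2)² = (-2)² = 4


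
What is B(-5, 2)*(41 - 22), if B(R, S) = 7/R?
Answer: -133/5 ≈ -26.600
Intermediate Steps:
B(-5, 2)*(41 - 22) = (7/(-5))*(41 - 22) = (7*(-⅕))*19 = -7/5*19 = -133/5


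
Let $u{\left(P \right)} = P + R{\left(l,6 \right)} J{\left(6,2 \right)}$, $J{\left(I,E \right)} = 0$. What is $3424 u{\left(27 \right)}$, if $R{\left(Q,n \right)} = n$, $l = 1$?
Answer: $92448$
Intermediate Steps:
$u{\left(P \right)} = P$ ($u{\left(P \right)} = P + 6 \cdot 0 = P + 0 = P$)
$3424 u{\left(27 \right)} = 3424 \cdot 27 = 92448$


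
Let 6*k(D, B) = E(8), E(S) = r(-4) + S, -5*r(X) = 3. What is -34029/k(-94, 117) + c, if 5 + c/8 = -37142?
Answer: -12016382/37 ≈ -3.2477e+5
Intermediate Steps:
c = -297176 (c = -40 + 8*(-37142) = -40 - 297136 = -297176)
r(X) = -⅗ (r(X) = -⅕*3 = -⅗)
E(S) = -⅗ + S
k(D, B) = 37/30 (k(D, B) = (-⅗ + 8)/6 = (⅙)*(37/5) = 37/30)
-34029/k(-94, 117) + c = -34029/37/30 - 297176 = -34029*30/37 - 297176 = -1020870/37 - 297176 = -12016382/37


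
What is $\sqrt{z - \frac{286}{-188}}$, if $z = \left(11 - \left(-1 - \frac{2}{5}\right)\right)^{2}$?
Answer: $\frac{\sqrt{34301634}}{470} \approx 12.461$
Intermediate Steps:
$z = \frac{3844}{25}$ ($z = \left(11 - - \frac{7}{5}\right)^{2} = \left(11 + \left(\frac{2}{5} + 1\right)\right)^{2} = \left(11 + \frac{7}{5}\right)^{2} = \left(\frac{62}{5}\right)^{2} = \frac{3844}{25} \approx 153.76$)
$\sqrt{z - \frac{286}{-188}} = \sqrt{\frac{3844}{25} - \frac{286}{-188}} = \sqrt{\frac{3844}{25} - - \frac{143}{94}} = \sqrt{\frac{3844}{25} + \frac{143}{94}} = \sqrt{\frac{364911}{2350}} = \frac{\sqrt{34301634}}{470}$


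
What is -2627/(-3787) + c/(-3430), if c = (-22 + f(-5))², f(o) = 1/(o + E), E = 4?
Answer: 1001041/1855630 ≈ 0.53946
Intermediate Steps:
f(o) = 1/(4 + o) (f(o) = 1/(o + 4) = 1/(4 + o))
c = 529 (c = (-22 + 1/(4 - 5))² = (-22 + 1/(-1))² = (-22 - 1)² = (-23)² = 529)
-2627/(-3787) + c/(-3430) = -2627/(-3787) + 529/(-3430) = -2627*(-1/3787) + 529*(-1/3430) = 2627/3787 - 529/3430 = 1001041/1855630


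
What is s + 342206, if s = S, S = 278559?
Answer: 620765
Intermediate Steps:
s = 278559
s + 342206 = 278559 + 342206 = 620765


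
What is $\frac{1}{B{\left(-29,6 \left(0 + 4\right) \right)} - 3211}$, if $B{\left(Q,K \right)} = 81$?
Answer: $- \frac{1}{3130} \approx -0.00031949$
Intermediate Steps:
$\frac{1}{B{\left(-29,6 \left(0 + 4\right) \right)} - 3211} = \frac{1}{81 - 3211} = \frac{1}{-3130} = - \frac{1}{3130}$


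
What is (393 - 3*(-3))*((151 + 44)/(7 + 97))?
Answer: 3015/4 ≈ 753.75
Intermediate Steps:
(393 - 3*(-3))*((151 + 44)/(7 + 97)) = (393 + 9)*(195/104) = 402*(195*(1/104)) = 402*(15/8) = 3015/4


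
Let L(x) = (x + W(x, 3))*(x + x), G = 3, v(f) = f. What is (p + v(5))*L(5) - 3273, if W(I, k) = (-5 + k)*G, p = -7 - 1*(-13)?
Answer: -3383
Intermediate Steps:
p = 6 (p = -7 + 13 = 6)
W(I, k) = -15 + 3*k (W(I, k) = (-5 + k)*3 = -15 + 3*k)
L(x) = 2*x*(-6 + x) (L(x) = (x + (-15 + 3*3))*(x + x) = (x + (-15 + 9))*(2*x) = (x - 6)*(2*x) = (-6 + x)*(2*x) = 2*x*(-6 + x))
(p + v(5))*L(5) - 3273 = (6 + 5)*(2*5*(-6 + 5)) - 3273 = 11*(2*5*(-1)) - 3273 = 11*(-10) - 3273 = -110 - 3273 = -3383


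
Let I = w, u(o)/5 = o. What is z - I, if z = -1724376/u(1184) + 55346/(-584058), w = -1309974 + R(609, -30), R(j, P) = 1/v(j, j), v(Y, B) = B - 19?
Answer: 16698435301430117/12749986140 ≈ 1.3097e+6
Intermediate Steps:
v(Y, B) = -19 + B
u(o) = 5*o
R(j, P) = 1/(-19 + j)
w = -772884659/590 (w = -1309974 + 1/(-19 + 609) = -1309974 + 1/590 = -772884659/590 ≈ -1.3100e+6)
I = -772884659/590 ≈ -1.3100e+6
z = -62966452883/216101460 (z = -1724376/(5*1184) + 55346/(-584058) = -1724376/5920 + 55346*(-1/584058) = -1724376*1/5920 - 27673/292029 = -215547/740 - 27673/292029 = -62966452883/216101460 ≈ -291.37)
z - I = -62966452883/216101460 - 1*(-772884659/590) = -62966452883/216101460 + 772884659/590 = 16698435301430117/12749986140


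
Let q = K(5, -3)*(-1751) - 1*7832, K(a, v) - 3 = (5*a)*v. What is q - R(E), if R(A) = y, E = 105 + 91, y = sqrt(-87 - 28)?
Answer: 118240 - I*sqrt(115) ≈ 1.1824e+5 - 10.724*I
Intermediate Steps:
K(a, v) = 3 + 5*a*v (K(a, v) = 3 + (5*a)*v = 3 + 5*a*v)
y = I*sqrt(115) (y = sqrt(-115) = I*sqrt(115) ≈ 10.724*I)
E = 196
R(A) = I*sqrt(115)
q = 118240 (q = (3 + 5*5*(-3))*(-1751) - 1*7832 = (3 - 75)*(-1751) - 7832 = -72*(-1751) - 7832 = 126072 - 7832 = 118240)
q - R(E) = 118240 - I*sqrt(115)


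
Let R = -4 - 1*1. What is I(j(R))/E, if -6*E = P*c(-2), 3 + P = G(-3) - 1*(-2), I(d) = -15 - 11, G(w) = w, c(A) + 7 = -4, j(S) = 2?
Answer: 39/11 ≈ 3.5455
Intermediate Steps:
R = -5 (R = -4 - 1 = -5)
c(A) = -11 (c(A) = -7 - 4 = -11)
I(d) = -26
P = -4 (P = -3 + (-3 - 1*(-2)) = -3 + (-3 + 2) = -3 - 1 = -4)
E = -22/3 (E = -(-2)*(-11)/3 = -⅙*44 = -22/3 ≈ -7.3333)
I(j(R))/E = -26/(-22/3) = -26*(-3/22) = 39/11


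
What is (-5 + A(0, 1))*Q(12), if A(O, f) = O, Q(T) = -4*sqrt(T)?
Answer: 40*sqrt(3) ≈ 69.282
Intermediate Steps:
(-5 + A(0, 1))*Q(12) = (-5 + 0)*(-8*sqrt(3)) = -(-20)*2*sqrt(3) = -(-40)*sqrt(3) = 40*sqrt(3)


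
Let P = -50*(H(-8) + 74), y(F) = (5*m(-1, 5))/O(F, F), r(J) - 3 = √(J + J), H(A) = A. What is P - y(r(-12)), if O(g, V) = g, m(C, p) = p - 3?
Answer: 10*(-660*√6 + 991*I)/(-3*I + 2*√6) ≈ -3300.9 + 1.4845*I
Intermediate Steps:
m(C, p) = -3 + p
r(J) = 3 + √2*√J (r(J) = 3 + √(J + J) = 3 + √(2*J) = 3 + √2*√J)
y(F) = 10/F (y(F) = (5*(-3 + 5))/F = (5*2)/F = 10/F)
P = -3300 (P = -50*(-8 + 74) = -50*66 = -3300)
P - y(r(-12)) = -3300 - 10/(3 + √2*√(-12)) = -3300 - 10/(3 + √2*(2*I*√3)) = -3300 - 10/(3 + 2*I*√6)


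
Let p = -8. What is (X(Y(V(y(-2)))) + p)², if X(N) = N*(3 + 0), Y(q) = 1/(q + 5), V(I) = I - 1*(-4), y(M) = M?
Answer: 2809/49 ≈ 57.327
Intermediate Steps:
V(I) = 4 + I (V(I) = I + 4 = 4 + I)
Y(q) = 1/(5 + q)
X(N) = 3*N (X(N) = N*3 = 3*N)
(X(Y(V(y(-2)))) + p)² = (3/(5 + (4 - 2)) - 8)² = (3/(5 + 2) - 8)² = (3/7 - 8)² = (-53/7)² = 2809/49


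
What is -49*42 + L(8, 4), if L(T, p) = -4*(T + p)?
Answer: -2106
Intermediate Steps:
L(T, p) = -4*T - 4*p
-49*42 + L(8, 4) = -49*42 + (-4*8 - 4*4) = -2058 + (-32 - 16) = -2058 - 48 = -2106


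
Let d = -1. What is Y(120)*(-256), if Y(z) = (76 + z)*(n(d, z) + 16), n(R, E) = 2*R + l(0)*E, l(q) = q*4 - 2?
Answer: 11339776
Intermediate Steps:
l(q) = -2 + 4*q (l(q) = 4*q - 2 = -2 + 4*q)
n(R, E) = -2*E + 2*R (n(R, E) = 2*R + (-2 + 4*0)*E = 2*R + (-2 + 0)*E = 2*R - 2*E = -2*E + 2*R)
Y(z) = (14 - 2*z)*(76 + z) (Y(z) = (76 + z)*((-2*z + 2*(-1)) + 16) = (76 + z)*((-2*z - 2) + 16) = (76 + z)*((-2 - 2*z) + 16) = (76 + z)*(14 - 2*z) = (14 - 2*z)*(76 + z))
Y(120)*(-256) = (1064 - 138*120 - 2*120²)*(-256) = (1064 - 16560 - 2*14400)*(-256) = (1064 - 16560 - 28800)*(-256) = -44296*(-256) = 11339776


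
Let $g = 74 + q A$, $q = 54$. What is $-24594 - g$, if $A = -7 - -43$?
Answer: $-26612$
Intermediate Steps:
$A = 36$ ($A = -7 + 43 = 36$)
$g = 2018$ ($g = 74 + 54 \cdot 36 = 74 + 1944 = 2018$)
$-24594 - g = -24594 - 2018 = -26612$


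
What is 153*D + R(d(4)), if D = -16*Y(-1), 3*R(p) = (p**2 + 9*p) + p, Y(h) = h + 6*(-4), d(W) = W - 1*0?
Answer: 183656/3 ≈ 61219.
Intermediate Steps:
d(W) = W (d(W) = W + 0 = W)
Y(h) = -24 + h (Y(h) = h - 24 = -24 + h)
R(p) = p**2/3 + 10*p/3 (R(p) = ((p**2 + 9*p) + p)/3 = (p**2 + 10*p)/3 = p**2/3 + 10*p/3)
D = 400 (D = -16*(-24 - 1) = -16*(-25) = 400)
153*D + R(d(4)) = 153*400 + (1/3)*4*(10 + 4) = 61200 + (1/3)*4*14 = 61200 + 56/3 = 183656/3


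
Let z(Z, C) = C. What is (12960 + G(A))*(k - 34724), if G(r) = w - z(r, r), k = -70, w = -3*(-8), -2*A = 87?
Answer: -453278835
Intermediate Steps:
A = -87/2 (A = -1/2*87 = -87/2 ≈ -43.500)
w = 24
G(r) = 24 - r
(12960 + G(A))*(k - 34724) = (12960 + (24 - 1*(-87/2)))*(-70 - 34724) = (12960 + (24 + 87/2))*(-34794) = (12960 + 135/2)*(-34794) = (26055/2)*(-34794) = -453278835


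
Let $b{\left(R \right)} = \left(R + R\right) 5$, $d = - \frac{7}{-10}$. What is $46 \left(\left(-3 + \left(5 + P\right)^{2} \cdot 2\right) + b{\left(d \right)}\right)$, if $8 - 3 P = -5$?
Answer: $\frac{73784}{9} \approx 8198.2$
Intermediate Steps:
$d = \frac{7}{10}$ ($d = \left(-7\right) \left(- \frac{1}{10}\right) = \frac{7}{10} \approx 0.7$)
$b{\left(R \right)} = 10 R$ ($b{\left(R \right)} = 2 R 5 = 10 R$)
$P = \frac{13}{3}$ ($P = \frac{8}{3} - - \frac{5}{3} = \frac{8}{3} + \frac{5}{3} = \frac{13}{3} \approx 4.3333$)
$46 \left(\left(-3 + \left(5 + P\right)^{2} \cdot 2\right) + b{\left(d \right)}\right) = 46 \left(\left(-3 + \left(5 + \frac{13}{3}\right)^{2} \cdot 2\right) + 10 \cdot \frac{7}{10}\right) = 46 \left(\left(-3 + \left(\frac{28}{3}\right)^{2} \cdot 2\right) + 7\right) = 46 \left(\left(-3 + \frac{784}{9} \cdot 2\right) + 7\right) = 46 \left(\left(-3 + \frac{1568}{9}\right) + 7\right) = 46 \left(\frac{1541}{9} + 7\right) = 46 \cdot \frac{1604}{9} = \frac{73784}{9}$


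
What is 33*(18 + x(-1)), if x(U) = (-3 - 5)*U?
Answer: 858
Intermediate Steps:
x(U) = -8*U
33*(18 + x(-1)) = 33*(18 - 8*(-1)) = 33*(18 + 8) = 33*26 = 858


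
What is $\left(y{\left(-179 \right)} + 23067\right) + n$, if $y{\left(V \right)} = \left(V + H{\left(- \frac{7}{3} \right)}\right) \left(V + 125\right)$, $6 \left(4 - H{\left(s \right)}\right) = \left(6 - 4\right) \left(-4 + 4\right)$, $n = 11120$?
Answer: $43637$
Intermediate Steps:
$H{\left(s \right)} = 4$ ($H{\left(s \right)} = 4 - \frac{\left(6 - 4\right) \left(-4 + 4\right)}{6} = 4 - \frac{2 \cdot 0}{6} = 4 - 0 = 4 + 0 = 4$)
$y{\left(V \right)} = \left(4 + V\right) \left(125 + V\right)$ ($y{\left(V \right)} = \left(V + 4\right) \left(V + 125\right) = \left(4 + V\right) \left(125 + V\right)$)
$\left(y{\left(-179 \right)} + 23067\right) + n = \left(\left(500 + \left(-179\right)^{2} + 129 \left(-179\right)\right) + 23067\right) + 11120 = \left(\left(500 + 32041 - 23091\right) + 23067\right) + 11120 = \left(9450 + 23067\right) + 11120 = 32517 + 11120 = 43637$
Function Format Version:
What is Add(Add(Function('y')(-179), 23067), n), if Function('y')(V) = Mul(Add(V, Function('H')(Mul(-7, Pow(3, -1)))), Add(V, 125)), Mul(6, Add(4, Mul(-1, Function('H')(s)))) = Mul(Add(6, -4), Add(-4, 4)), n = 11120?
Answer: 43637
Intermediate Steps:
Function('H')(s) = 4 (Function('H')(s) = Add(4, Mul(Rational(-1, 6), Mul(Add(6, -4), Add(-4, 4)))) = Add(4, Mul(Rational(-1, 6), Mul(2, 0))) = Add(4, Mul(Rational(-1, 6), 0)) = Add(4, 0) = 4)
Function('y')(V) = Mul(Add(4, V), Add(125, V)) (Function('y')(V) = Mul(Add(V, 4), Add(V, 125)) = Mul(Add(4, V), Add(125, V)))
Add(Add(Function('y')(-179), 23067), n) = Add(Add(Add(500, Pow(-179, 2), Mul(129, -179)), 23067), 11120) = Add(Add(Add(500, 32041, -23091), 23067), 11120) = Add(Add(9450, 23067), 11120) = Add(32517, 11120) = 43637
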